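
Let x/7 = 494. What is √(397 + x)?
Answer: √3855 ≈ 62.089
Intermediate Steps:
x = 3458 (x = 7*494 = 3458)
√(397 + x) = √(397 + 3458) = √3855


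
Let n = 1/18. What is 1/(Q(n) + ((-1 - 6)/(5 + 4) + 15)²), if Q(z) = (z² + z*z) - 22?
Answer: 18/3245 ≈ 0.0055470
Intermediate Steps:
n = 1/18 ≈ 0.055556
Q(z) = -22 + 2*z² (Q(z) = (z² + z²) - 22 = 2*z² - 22 = -22 + 2*z²)
1/(Q(n) + ((-1 - 6)/(5 + 4) + 15)²) = 1/((-22 + 2*(1/18)²) + ((-1 - 6)/(5 + 4) + 15)²) = 1/((-22 + 2*(1/324)) + (-7/9 + 15)²) = 1/((-22 + 1/162) + (-7*⅑ + 15)²) = 1/(-3563/162 + (-7/9 + 15)²) = 1/(-3563/162 + (128/9)²) = 1/(-3563/162 + 16384/81) = 1/(3245/18) = 18/3245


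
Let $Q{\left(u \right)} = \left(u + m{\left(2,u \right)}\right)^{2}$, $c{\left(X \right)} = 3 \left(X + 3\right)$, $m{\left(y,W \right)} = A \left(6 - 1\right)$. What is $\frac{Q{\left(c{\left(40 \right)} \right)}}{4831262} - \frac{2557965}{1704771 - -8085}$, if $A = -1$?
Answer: $- \frac{2055310371329}{1379209350712} \approx -1.4902$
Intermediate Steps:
$m{\left(y,W \right)} = -5$ ($m{\left(y,W \right)} = - (6 - 1) = \left(-1\right) 5 = -5$)
$c{\left(X \right)} = 9 + 3 X$ ($c{\left(X \right)} = 3 \left(3 + X\right) = 9 + 3 X$)
$Q{\left(u \right)} = \left(-5 + u\right)^{2}$ ($Q{\left(u \right)} = \left(u - 5\right)^{2} = \left(-5 + u\right)^{2}$)
$\frac{Q{\left(c{\left(40 \right)} \right)}}{4831262} - \frac{2557965}{1704771 - -8085} = \frac{\left(-5 + \left(9 + 3 \cdot 40\right)\right)^{2}}{4831262} - \frac{2557965}{1704771 - -8085} = \left(-5 + \left(9 + 120\right)\right)^{2} \cdot \frac{1}{4831262} - \frac{2557965}{1704771 + 8085} = \left(-5 + 129\right)^{2} \cdot \frac{1}{4831262} - \frac{2557965}{1712856} = 124^{2} \cdot \frac{1}{4831262} - \frac{852655}{570952} = 15376 \cdot \frac{1}{4831262} - \frac{852655}{570952} = \frac{7688}{2415631} - \frac{852655}{570952} = - \frac{2055310371329}{1379209350712}$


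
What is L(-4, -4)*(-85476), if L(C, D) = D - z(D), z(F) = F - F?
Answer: 341904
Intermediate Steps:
z(F) = 0
L(C, D) = D (L(C, D) = D - 1*0 = D + 0 = D)
L(-4, -4)*(-85476) = -4*(-85476) = 341904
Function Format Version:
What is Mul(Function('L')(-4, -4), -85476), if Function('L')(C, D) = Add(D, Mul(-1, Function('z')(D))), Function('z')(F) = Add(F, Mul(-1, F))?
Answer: 341904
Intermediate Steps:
Function('z')(F) = 0
Function('L')(C, D) = D (Function('L')(C, D) = Add(D, Mul(-1, 0)) = Add(D, 0) = D)
Mul(Function('L')(-4, -4), -85476) = Mul(-4, -85476) = 341904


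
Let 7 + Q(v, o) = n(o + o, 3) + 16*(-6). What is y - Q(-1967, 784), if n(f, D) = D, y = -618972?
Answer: -618872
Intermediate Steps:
Q(v, o) = -100 (Q(v, o) = -7 + (3 + 16*(-6)) = -7 + (3 - 96) = -7 - 93 = -100)
y - Q(-1967, 784) = -618972 - 1*(-100) = -618972 + 100 = -618872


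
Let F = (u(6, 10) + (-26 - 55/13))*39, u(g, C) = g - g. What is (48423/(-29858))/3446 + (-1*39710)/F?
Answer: 4085731335563/121308097572 ≈ 33.681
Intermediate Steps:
u(g, C) = 0
F = -1179 (F = (0 + (-26 - 55/13))*39 = (0 - 393/13)*39 = -393/13*39 = -1179)
(48423/(-29858))/3446 + (-1*39710)/F = (48423/(-29858))/3446 - 1*39710/(-1179) = (48423*(-1/29858))*(1/3446) - 39710*(-1/1179) = -48423/29858*1/3446 + 39710/1179 = -48423/102890668 + 39710/1179 = 4085731335563/121308097572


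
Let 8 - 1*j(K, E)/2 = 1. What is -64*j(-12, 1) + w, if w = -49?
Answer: -945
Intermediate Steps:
j(K, E) = 14 (j(K, E) = 16 - 2*1 = 16 - 2 = 14)
-64*j(-12, 1) + w = -64*14 - 49 = -896 - 49 = -945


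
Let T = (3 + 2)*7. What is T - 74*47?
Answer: -3443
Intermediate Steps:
T = 35 (T = 5*7 = 35)
T - 74*47 = 35 - 74*47 = 35 - 3478 = -3443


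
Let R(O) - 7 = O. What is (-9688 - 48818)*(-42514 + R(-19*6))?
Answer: 2493584226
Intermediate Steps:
R(O) = 7 + O
(-9688 - 48818)*(-42514 + R(-19*6)) = (-9688 - 48818)*(-42514 + (7 - 19*6)) = -58506*(-42514 + (7 - 114)) = -58506*(-42514 - 107) = -58506*(-42621) = 2493584226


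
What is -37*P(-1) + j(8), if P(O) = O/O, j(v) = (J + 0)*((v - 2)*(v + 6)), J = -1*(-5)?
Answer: 383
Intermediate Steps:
J = 5
j(v) = 5*(-2 + v)*(6 + v) (j(v) = (5 + 0)*((v - 2)*(v + 6)) = 5*((-2 + v)*(6 + v)) = 5*(-2 + v)*(6 + v))
P(O) = 1
-37*P(-1) + j(8) = -37*1 + (-60 + 5*8² + 20*8) = -37 + (-60 + 5*64 + 160) = -37 + (-60 + 320 + 160) = -37 + 420 = 383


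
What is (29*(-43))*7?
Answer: -8729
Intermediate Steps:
(29*(-43))*7 = -1247*7 = -8729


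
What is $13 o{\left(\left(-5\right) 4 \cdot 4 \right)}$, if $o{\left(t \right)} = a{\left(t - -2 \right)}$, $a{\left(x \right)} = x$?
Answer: $-1014$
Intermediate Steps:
$o{\left(t \right)} = 2 + t$ ($o{\left(t \right)} = t - -2 = t + 2 = 2 + t$)
$13 o{\left(\left(-5\right) 4 \cdot 4 \right)} = 13 \left(2 + \left(-5\right) 4 \cdot 4\right) = 13 \left(2 - 80\right) = 13 \left(-78\right) = -1014$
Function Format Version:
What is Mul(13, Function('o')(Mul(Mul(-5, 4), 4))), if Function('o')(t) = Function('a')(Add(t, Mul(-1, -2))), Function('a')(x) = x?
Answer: -1014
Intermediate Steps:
Function('o')(t) = Add(2, t) (Function('o')(t) = Add(t, Mul(-1, -2)) = Add(t, 2) = Add(2, t))
Mul(13, Function('o')(Mul(Mul(-5, 4), 4))) = Mul(13, Add(2, Mul(Mul(-5, 4), 4))) = Mul(13, Add(2, Mul(-20, 4))) = Mul(13, Add(2, -80)) = Mul(13, -78) = -1014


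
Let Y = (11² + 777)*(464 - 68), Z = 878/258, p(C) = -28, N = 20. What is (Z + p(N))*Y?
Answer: -376114728/43 ≈ -8.7468e+6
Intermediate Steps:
Z = 439/129 (Z = 878*(1/258) = 439/129 ≈ 3.4031)
Y = 355608 (Y = (121 + 777)*396 = 898*396 = 355608)
(Z + p(N))*Y = (439/129 - 28)*355608 = -3173/129*355608 = -376114728/43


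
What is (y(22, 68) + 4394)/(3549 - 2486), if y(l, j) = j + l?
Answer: 4484/1063 ≈ 4.2182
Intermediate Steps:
(y(22, 68) + 4394)/(3549 - 2486) = ((68 + 22) + 4394)/(3549 - 2486) = (90 + 4394)/1063 = 4484*(1/1063) = 4484/1063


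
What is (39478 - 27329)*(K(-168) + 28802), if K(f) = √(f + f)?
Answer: 349915498 + 48596*I*√21 ≈ 3.4992e+8 + 2.2269e+5*I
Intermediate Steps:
K(f) = √2*√f (K(f) = √(2*f) = √2*√f)
(39478 - 27329)*(K(-168) + 28802) = (39478 - 27329)*(√2*√(-168) + 28802) = 12149*(√2*(2*I*√42) + 28802) = 12149*(4*I*√21 + 28802) = 12149*(28802 + 4*I*√21) = 349915498 + 48596*I*√21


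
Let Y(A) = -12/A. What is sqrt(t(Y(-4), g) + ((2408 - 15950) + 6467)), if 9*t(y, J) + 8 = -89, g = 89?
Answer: 2*I*sqrt(15943)/3 ≈ 84.177*I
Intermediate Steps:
t(y, J) = -97/9 (t(y, J) = -8/9 + (1/9)*(-89) = -8/9 - 89/9 = -97/9)
sqrt(t(Y(-4), g) + ((2408 - 15950) + 6467)) = sqrt(-97/9 + ((2408 - 15950) + 6467)) = sqrt(-97/9 + (-13542 + 6467)) = sqrt(-97/9 - 7075) = sqrt(-63772/9) = 2*I*sqrt(15943)/3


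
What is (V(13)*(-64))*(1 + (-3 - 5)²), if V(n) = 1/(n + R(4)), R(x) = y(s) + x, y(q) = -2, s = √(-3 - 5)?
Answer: -832/3 ≈ -277.33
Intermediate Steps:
s = 2*I*√2 (s = √(-8) = 2*I*√2 ≈ 2.8284*I)
R(x) = -2 + x
V(n) = 1/(2 + n) (V(n) = 1/(n + (-2 + 4)) = 1/(n + 2) = 1/(2 + n))
(V(13)*(-64))*(1 + (-3 - 5)²) = (-64/(2 + 13))*(1 + (-3 - 5)²) = (-64/15)*(1 + (-8)²) = ((1/15)*(-64))*(1 + 64) = -64/15*65 = -832/3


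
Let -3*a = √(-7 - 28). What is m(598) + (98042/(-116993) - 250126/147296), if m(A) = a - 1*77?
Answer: -685307228503/8616300464 - I*√35/3 ≈ -79.536 - 1.972*I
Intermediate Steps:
a = -I*√35/3 (a = -√(-7 - 28)/3 = -I*√35/3 ≈ -1.972*I)
m(A) = -77 - I*√35/3 (m(A) = -I*√35/3 - 1*77 = -I*√35/3 - 77 = -77 - I*√35/3)
m(598) + (98042/(-116993) - 250126/147296) = (-77 - I*√35/3) + (98042/(-116993) - 250126/147296) = (-77 - I*√35/3) + (98042*(-1/116993) - 250126*1/147296) = (-77 - I*√35/3) + (-98042/116993 - 125063/73648) = (-77 - I*√35/3) - 21852092775/8616300464 = -685307228503/8616300464 - I*√35/3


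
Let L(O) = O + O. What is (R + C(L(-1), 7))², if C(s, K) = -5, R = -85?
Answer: 8100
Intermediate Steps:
L(O) = 2*O
(R + C(L(-1), 7))² = (-85 - 5)² = (-90)² = 8100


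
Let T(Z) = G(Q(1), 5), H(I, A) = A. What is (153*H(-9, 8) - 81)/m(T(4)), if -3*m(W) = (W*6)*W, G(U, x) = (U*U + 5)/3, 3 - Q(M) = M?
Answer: -127/2 ≈ -63.500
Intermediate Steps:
Q(M) = 3 - M
G(U, x) = 5/3 + U²/3 (G(U, x) = (U² + 5)*(⅓) = (5 + U²)*(⅓) = 5/3 + U²/3)
T(Z) = 3 (T(Z) = 5/3 + (3 - 1*1)²/3 = 5/3 + (3 - 1)²/3 = 5/3 + (⅓)*2² = 5/3 + (⅓)*4 = 5/3 + 4/3 = 3)
m(W) = -2*W² (m(W) = -W*6*W/3 = -6*W*W/3 = -2*W²)
(153*H(-9, 8) - 81)/m(T(4)) = (153*8 - 81)/((-2*3²)) = (1224 - 81)/((-2*9)) = 1143/(-18) = 1143*(-1/18) = -127/2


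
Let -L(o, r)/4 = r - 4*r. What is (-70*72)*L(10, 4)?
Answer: -241920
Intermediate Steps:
L(o, r) = 12*r (L(o, r) = -4*(r - 4*r) = -(-12)*r = 12*r)
(-70*72)*L(10, 4) = (-70*72)*(12*4) = -5040*48 = -241920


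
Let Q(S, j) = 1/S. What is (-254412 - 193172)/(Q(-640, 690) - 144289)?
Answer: 286453760/92344961 ≈ 3.1020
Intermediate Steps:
(-254412 - 193172)/(Q(-640, 690) - 144289) = (-254412 - 193172)/(1/(-640) - 144289) = -447584/(-1/640 - 144289) = -447584/(-92344961/640) = -447584*(-640/92344961) = 286453760/92344961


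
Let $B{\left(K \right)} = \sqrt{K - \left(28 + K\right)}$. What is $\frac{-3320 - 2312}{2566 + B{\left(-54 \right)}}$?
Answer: $- \frac{225808}{102881} + \frac{176 i \sqrt{7}}{102881} \approx -2.1948 + 0.0045261 i$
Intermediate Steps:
$B{\left(K \right)} = 2 i \sqrt{7}$ ($B{\left(K \right)} = \sqrt{-28} = 2 i \sqrt{7}$)
$\frac{-3320 - 2312}{2566 + B{\left(-54 \right)}} = \frac{-3320 - 2312}{2566 + 2 i \sqrt{7}} = - \frac{5632}{2566 + 2 i \sqrt{7}}$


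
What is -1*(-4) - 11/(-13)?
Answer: 63/13 ≈ 4.8462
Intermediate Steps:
-1*(-4) - 11/(-13) = 4 - 11*(-1/13) = 4 + 11/13 = 63/13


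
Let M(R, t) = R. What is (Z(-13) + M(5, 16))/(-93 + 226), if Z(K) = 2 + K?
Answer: -6/133 ≈ -0.045113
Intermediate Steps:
(Z(-13) + M(5, 16))/(-93 + 226) = ((2 - 13) + 5)/(-93 + 226) = (-11 + 5)/133 = -6*1/133 = -6/133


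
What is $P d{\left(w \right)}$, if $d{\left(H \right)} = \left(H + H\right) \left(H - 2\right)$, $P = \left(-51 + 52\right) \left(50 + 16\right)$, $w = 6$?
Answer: $3168$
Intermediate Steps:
$P = 66$ ($P = 1 \cdot 66 = 66$)
$d{\left(H \right)} = 2 H \left(-2 + H\right)$
$P d{\left(w \right)} = 66 \cdot 2 \cdot 6 \left(-2 + 6\right) = 66 \cdot 2 \cdot 6 \cdot 4 = 66 \cdot 48 = 3168$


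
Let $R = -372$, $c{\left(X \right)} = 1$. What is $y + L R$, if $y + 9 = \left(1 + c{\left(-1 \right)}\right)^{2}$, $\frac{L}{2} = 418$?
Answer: $-310997$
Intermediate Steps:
$L = 836$ ($L = 2 \cdot 418 = 836$)
$y = -5$ ($y = -9 + \left(1 + 1\right)^{2} = -9 + 2^{2} = -9 + 4 = -5$)
$y + L R = -5 + 836 \left(-372\right) = -5 - 310992 = -310997$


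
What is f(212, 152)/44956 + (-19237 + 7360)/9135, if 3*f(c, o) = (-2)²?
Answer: -44494186/34222755 ≈ -1.3001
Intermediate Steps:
f(c, o) = 4/3 (f(c, o) = (⅓)*(-2)² = (⅓)*4 = 4/3)
f(212, 152)/44956 + (-19237 + 7360)/9135 = (4/3)/44956 + (-19237 + 7360)/9135 = (4/3)*(1/44956) - 11877*1/9135 = 1/33717 - 3959/3045 = -44494186/34222755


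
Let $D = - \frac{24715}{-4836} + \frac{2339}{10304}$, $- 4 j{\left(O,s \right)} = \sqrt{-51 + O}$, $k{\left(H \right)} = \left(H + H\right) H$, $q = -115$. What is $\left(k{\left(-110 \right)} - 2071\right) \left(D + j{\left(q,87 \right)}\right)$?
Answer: $\frac{1471438888139}{12457536} - \frac{22129 i \sqrt{166}}{4} \approx 1.1812 \cdot 10^{5} - 71278.0 i$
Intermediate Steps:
$k{\left(H \right)} = 2 H^{2}$ ($k{\left(H \right)} = 2 H H = 2 H^{2}$)
$j{\left(O,s \right)} = - \frac{\sqrt{-51 + O}}{4}$
$D = \frac{66493691}{12457536}$ ($D = \left(-24715\right) \left(- \frac{1}{4836}\right) + 2339 \cdot \frac{1}{10304} = \frac{24715}{4836} + \frac{2339}{10304} = \frac{66493691}{12457536} \approx 5.3376$)
$\left(k{\left(-110 \right)} - 2071\right) \left(D + j{\left(q,87 \right)}\right) = \left(2 \left(-110\right)^{2} - 2071\right) \left(\frac{66493691}{12457536} - \frac{\sqrt{-51 - 115}}{4}\right) = \left(2 \cdot 12100 - 2071\right) \left(\frac{66493691}{12457536} - \frac{\sqrt{-166}}{4}\right) = \left(24200 - 2071\right) \left(\frac{66493691}{12457536} - \frac{i \sqrt{166}}{4}\right) = 22129 \left(\frac{66493691}{12457536} - \frac{i \sqrt{166}}{4}\right) = \frac{1471438888139}{12457536} - \frac{22129 i \sqrt{166}}{4}$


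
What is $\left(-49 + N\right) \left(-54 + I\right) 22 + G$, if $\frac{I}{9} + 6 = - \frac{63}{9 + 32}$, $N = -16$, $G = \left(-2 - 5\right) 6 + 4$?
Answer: $\frac{7141292}{41} \approx 1.7418 \cdot 10^{5}$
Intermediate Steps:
$G = -38$ ($G = \left(-7\right) 6 + 4 = -42 + 4 = -38$)
$I = - \frac{2781}{41}$ ($I = -54 + 9 \left(- \frac{63}{9 + 32}\right) = -54 + 9 \left(- \frac{63}{41}\right) = -54 - \frac{567}{41} = - \frac{2781}{41} \approx -67.829$)
$\left(-49 + N\right) \left(-54 + I\right) 22 + G = \left(-49 - 16\right) \left(-54 - \frac{2781}{41}\right) 22 - 38 = \left(-65\right) \left(- \frac{4995}{41}\right) 22 - 38 = \frac{324675}{41} \cdot 22 - 38 = \frac{7142850}{41} - 38 = \frac{7141292}{41}$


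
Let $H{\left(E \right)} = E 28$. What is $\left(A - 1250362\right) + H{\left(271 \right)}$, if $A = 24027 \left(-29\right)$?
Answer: $-1939557$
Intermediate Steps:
$H{\left(E \right)} = 28 E$
$A = -696783$
$\left(A - 1250362\right) + H{\left(271 \right)} = \left(-696783 - 1250362\right) + 28 \cdot 271 = -1947145 + 7588 = -1939557$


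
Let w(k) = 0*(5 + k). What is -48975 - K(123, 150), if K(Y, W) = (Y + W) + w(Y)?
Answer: -49248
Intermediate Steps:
w(k) = 0
K(Y, W) = W + Y (K(Y, W) = (Y + W) + 0 = (W + Y) + 0 = W + Y)
-48975 - K(123, 150) = -48975 - (150 + 123) = -48975 - 1*273 = -48975 - 273 = -49248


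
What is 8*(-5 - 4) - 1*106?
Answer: -178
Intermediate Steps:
8*(-5 - 4) - 1*106 = 8*(-9) - 106 = -72 - 106 = -178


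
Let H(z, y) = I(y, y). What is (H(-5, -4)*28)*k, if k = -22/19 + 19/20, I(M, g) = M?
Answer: 2212/95 ≈ 23.284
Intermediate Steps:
H(z, y) = y
k = -79/380 (k = -22*1/19 + 19*(1/20) = -22/19 + 19/20 = -79/380 ≈ -0.20789)
(H(-5, -4)*28)*k = -4*28*(-79/380) = -112*(-79/380) = 2212/95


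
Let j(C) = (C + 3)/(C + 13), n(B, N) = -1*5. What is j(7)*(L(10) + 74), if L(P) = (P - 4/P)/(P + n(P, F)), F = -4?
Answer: 949/25 ≈ 37.960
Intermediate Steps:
n(B, N) = -5
j(C) = (3 + C)/(13 + C)
L(P) = (P - 4/P)/(-5 + P) (L(P) = (P - 4/P)/(P - 5) = (P - 4/P)/(-5 + P))
j(7)*(L(10) + 74) = ((3 + 7)/(13 + 7))*((-4 + 10²)/(10*(-5 + 10)) + 74) = (10/20)*((⅒)*(-4 + 100)/5 + 74) = ((1/20)*10)*((⅒)*(⅕)*96 + 74) = (48/25 + 74)/2 = (½)*(1898/25) = 949/25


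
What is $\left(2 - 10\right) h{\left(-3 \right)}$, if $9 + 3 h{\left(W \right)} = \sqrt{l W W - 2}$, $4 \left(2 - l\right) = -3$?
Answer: $24 - \frac{4 \sqrt{91}}{3} \approx 11.281$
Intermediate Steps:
$l = \frac{11}{4}$ ($l = 2 - - \frac{3}{4} = 2 + \frac{3}{4} = \frac{11}{4} \approx 2.75$)
$h{\left(W \right)} = -3 + \frac{\sqrt{-2 + \frac{11 W^{2}}{4}}}{3}$ ($h{\left(W \right)} = -3 + \frac{\sqrt{\frac{11 W}{4} W - 2}}{3} = -3 + \frac{\sqrt{\frac{11 W^{2}}{4} - 2}}{3} = -3 + \frac{\sqrt{-2 + \frac{11 W^{2}}{4}}}{3}$)
$\left(2 - 10\right) h{\left(-3 \right)} = \left(2 - 10\right) \left(-3 + \frac{\sqrt{-8 + 11 \left(-3\right)^{2}}}{6}\right) = - 8 \left(-3 + \frac{\sqrt{-8 + 11 \cdot 9}}{6}\right) = - 8 \left(-3 + \frac{\sqrt{-8 + 99}}{6}\right) = - 8 \left(-3 + \frac{\sqrt{91}}{6}\right) = 24 - \frac{4 \sqrt{91}}{3}$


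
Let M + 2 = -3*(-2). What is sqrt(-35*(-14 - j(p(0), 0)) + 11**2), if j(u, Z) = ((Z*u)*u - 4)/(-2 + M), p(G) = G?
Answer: sqrt(541) ≈ 23.259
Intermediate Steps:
M = 4 (M = -2 - 3*(-2) = -2 + 6 = 4)
j(u, Z) = -2 + Z*u**2/2 (j(u, Z) = ((Z*u)*u - 4)/(-2 + 4) = (Z*u**2 - 4)/2 = (-4 + Z*u**2)*(1/2) = -2 + Z*u**2/2)
sqrt(-35*(-14 - j(p(0), 0)) + 11**2) = sqrt(-35*(-14 - (-2 + (1/2)*0*0**2)) + 11**2) = sqrt(-35*(-14 - (-2 + (1/2)*0*0)) + 121) = sqrt(-35*(-14 - (-2 + 0)) + 121) = sqrt(-35*(-14 - 1*(-2)) + 121) = sqrt(-35*(-14 + 2) + 121) = sqrt(-35*(-12) + 121) = sqrt(420 + 121) = sqrt(541)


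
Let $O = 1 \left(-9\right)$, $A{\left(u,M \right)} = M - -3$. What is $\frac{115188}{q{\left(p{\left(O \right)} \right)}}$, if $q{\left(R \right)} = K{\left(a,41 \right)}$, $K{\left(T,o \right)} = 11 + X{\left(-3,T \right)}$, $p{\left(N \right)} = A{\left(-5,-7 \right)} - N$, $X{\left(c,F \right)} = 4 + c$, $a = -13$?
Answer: $9599$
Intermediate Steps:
$A{\left(u,M \right)} = 3 + M$ ($A{\left(u,M \right)} = M + 3 = 3 + M$)
$O = -9$
$p{\left(N \right)} = -4 - N$ ($p{\left(N \right)} = \left(3 - 7\right) - N = -4 - N$)
$K{\left(T,o \right)} = 12$ ($K{\left(T,o \right)} = 11 + \left(4 - 3\right) = 11 + 1 = 12$)
$q{\left(R \right)} = 12$
$\frac{115188}{q{\left(p{\left(O \right)} \right)}} = \frac{115188}{12} = 115188 \cdot \frac{1}{12} = 9599$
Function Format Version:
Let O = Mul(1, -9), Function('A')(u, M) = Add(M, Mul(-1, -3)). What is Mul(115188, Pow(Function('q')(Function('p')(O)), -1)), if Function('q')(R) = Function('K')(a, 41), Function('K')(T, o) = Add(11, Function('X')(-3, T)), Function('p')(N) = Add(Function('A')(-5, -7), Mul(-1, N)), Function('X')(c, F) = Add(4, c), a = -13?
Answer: 9599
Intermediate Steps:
Function('A')(u, M) = Add(3, M) (Function('A')(u, M) = Add(M, 3) = Add(3, M))
O = -9
Function('p')(N) = Add(-4, Mul(-1, N)) (Function('p')(N) = Add(Add(3, -7), Mul(-1, N)) = Add(-4, Mul(-1, N)))
Function('K')(T, o) = 12 (Function('K')(T, o) = Add(11, Add(4, -3)) = Add(11, 1) = 12)
Function('q')(R) = 12
Mul(115188, Pow(Function('q')(Function('p')(O)), -1)) = Mul(115188, Pow(12, -1)) = Mul(115188, Rational(1, 12)) = 9599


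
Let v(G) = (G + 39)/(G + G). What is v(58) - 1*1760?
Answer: -204063/116 ≈ -1759.2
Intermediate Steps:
v(G) = (39 + G)/(2*G) (v(G) = (39 + G)/((2*G)) = (39 + G)*(1/(2*G)) = (39 + G)/(2*G))
v(58) - 1*1760 = (½)*(39 + 58)/58 - 1*1760 = (½)*(1/58)*97 - 1760 = 97/116 - 1760 = -204063/116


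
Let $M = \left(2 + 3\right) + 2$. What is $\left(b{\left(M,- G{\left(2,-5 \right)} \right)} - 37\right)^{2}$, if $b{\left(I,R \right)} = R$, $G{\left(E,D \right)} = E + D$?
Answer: $1156$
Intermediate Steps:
$G{\left(E,D \right)} = D + E$
$M = 7$ ($M = 5 + 2 = 7$)
$\left(b{\left(M,- G{\left(2,-5 \right)} \right)} - 37\right)^{2} = \left(- (-5 + 2) - 37\right)^{2} = \left(\left(-1\right) \left(-3\right) - 37\right)^{2} = \left(3 - 37\right)^{2} = \left(-34\right)^{2} = 1156$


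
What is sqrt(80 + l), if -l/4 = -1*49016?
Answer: 4*sqrt(12259) ≈ 442.88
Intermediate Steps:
l = 196064 (l = -(-4)*49016 = -4*(-49016) = 196064)
sqrt(80 + l) = sqrt(80 + 196064) = sqrt(196144) = 4*sqrt(12259)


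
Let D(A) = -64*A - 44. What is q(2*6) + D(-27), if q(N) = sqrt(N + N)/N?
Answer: 1684 + sqrt(6)/6 ≈ 1684.4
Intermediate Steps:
D(A) = -44 - 64*A
q(N) = sqrt(2)/sqrt(N) (q(N) = sqrt(2*N)/N = (sqrt(2)*sqrt(N))/N = sqrt(2)/sqrt(N))
q(2*6) + D(-27) = sqrt(2)/sqrt(2*6) + (-44 - 64*(-27)) = sqrt(2)/sqrt(12) + (-44 + 1728) = sqrt(2)*(sqrt(3)/6) + 1684 = sqrt(6)/6 + 1684 = 1684 + sqrt(6)/6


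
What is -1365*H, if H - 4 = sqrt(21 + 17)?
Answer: -5460 - 1365*sqrt(38) ≈ -13874.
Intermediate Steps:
H = 4 + sqrt(38) (H = 4 + sqrt(21 + 17) = 4 + sqrt(38) ≈ 10.164)
-1365*H = -1365*(4 + sqrt(38)) = -5460 - 1365*sqrt(38)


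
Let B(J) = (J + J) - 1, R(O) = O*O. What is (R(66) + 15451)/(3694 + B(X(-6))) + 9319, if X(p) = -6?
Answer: 34323046/3681 ≈ 9324.4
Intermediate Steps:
R(O) = O²
B(J) = -1 + 2*J (B(J) = 2*J - 1 = -1 + 2*J)
(R(66) + 15451)/(3694 + B(X(-6))) + 9319 = (66² + 15451)/(3694 + (-1 + 2*(-6))) + 9319 = (4356 + 15451)/(3694 + (-1 - 12)) + 9319 = 19807/(3694 - 13) + 9319 = 19807/3681 + 9319 = 34323046/3681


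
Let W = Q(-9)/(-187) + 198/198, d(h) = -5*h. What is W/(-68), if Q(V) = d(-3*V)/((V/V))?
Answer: -161/6358 ≈ -0.025322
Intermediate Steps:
Q(V) = 15*V (Q(V) = (-(-15)*V)/((V/V)) = (15*V)/1 = (15*V)*1 = 15*V)
W = 322/187 (W = (15*(-9))/(-187) + 198/198 = -135*(-1/187) + 198*(1/198) = 135/187 + 1 = 322/187 ≈ 1.7219)
W/(-68) = (322/187)/(-68) = (322/187)*(-1/68) = -161/6358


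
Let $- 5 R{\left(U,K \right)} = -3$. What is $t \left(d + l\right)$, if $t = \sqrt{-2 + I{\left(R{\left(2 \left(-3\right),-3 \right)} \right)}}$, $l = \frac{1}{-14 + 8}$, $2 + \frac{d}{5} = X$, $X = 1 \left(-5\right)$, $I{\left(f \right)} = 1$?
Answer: $- \frac{211 i}{6} \approx - 35.167 i$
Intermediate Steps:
$R{\left(U,K \right)} = \frac{3}{5}$ ($R{\left(U,K \right)} = \left(- \frac{1}{5}\right) \left(-3\right) = \frac{3}{5}$)
$X = -5$
$d = -35$ ($d = -10 + 5 \left(-5\right) = -10 - 25 = -35$)
$l = - \frac{1}{6}$ ($l = \frac{1}{-6} = - \frac{1}{6} \approx -0.16667$)
$t = i$ ($t = \sqrt{-2 + 1} = \sqrt{-1} = i \approx 1.0 i$)
$t \left(d + l\right) = i \left(-35 - \frac{1}{6}\right) = i \left(- \frac{211}{6}\right) = - \frac{211 i}{6}$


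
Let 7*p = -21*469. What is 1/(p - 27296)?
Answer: -1/28703 ≈ -3.4840e-5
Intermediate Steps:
p = -1407 (p = (-21*469)/7 = (1/7)*(-9849) = -1407)
1/(p - 27296) = 1/(-1407 - 27296) = 1/(-28703) = -1/28703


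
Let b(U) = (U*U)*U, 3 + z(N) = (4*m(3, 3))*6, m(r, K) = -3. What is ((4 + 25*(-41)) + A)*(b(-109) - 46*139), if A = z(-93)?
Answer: 1426359608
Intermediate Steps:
z(N) = -75 (z(N) = -3 + (4*(-3))*6 = -3 - 12*6 = -3 - 72 = -75)
b(U) = U³ (b(U) = U²*U = U³)
A = -75
((4 + 25*(-41)) + A)*(b(-109) - 46*139) = ((4 + 25*(-41)) - 75)*((-109)³ - 46*139) = ((4 - 1025) - 75)*(-1295029 - 6394) = (-1021 - 75)*(-1301423) = -1096*(-1301423) = 1426359608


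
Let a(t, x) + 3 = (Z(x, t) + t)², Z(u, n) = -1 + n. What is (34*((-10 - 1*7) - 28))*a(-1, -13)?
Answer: -9180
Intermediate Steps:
a(t, x) = -3 + (-1 + 2*t)² (a(t, x) = -3 + ((-1 + t) + t)² = -3 + (-1 + 2*t)²)
(34*((-10 - 1*7) - 28))*a(-1, -13) = (34*((-10 - 1*7) - 28))*(-3 + (-1 + 2*(-1))²) = (34*((-10 - 7) - 28))*(-3 + (-1 - 2)²) = (34*(-17 - 28))*(-3 + (-3)²) = (34*(-45))*(-3 + 9) = -1530*6 = -9180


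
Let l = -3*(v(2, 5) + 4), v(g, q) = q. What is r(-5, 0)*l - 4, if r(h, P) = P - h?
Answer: -139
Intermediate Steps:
l = -27 (l = -3*(5 + 4) = -3*9 = -27)
r(-5, 0)*l - 4 = (0 - 1*(-5))*(-27) - 4 = (0 + 5)*(-27) - 4 = 5*(-27) - 4 = -135 - 4 = -139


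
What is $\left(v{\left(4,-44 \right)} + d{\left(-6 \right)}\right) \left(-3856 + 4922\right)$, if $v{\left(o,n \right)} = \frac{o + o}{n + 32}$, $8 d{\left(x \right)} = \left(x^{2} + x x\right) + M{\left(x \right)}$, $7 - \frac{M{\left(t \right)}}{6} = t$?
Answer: $\frac{115661}{6} \approx 19277.0$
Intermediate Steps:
$M{\left(t \right)} = 42 - 6 t$
$d{\left(x \right)} = \frac{21}{4} - \frac{3 x}{4} + \frac{x^{2}}{4}$ ($d{\left(x \right)} = \frac{\left(x^{2} + x x\right) - \left(-42 + 6 x\right)}{8} = \frac{\left(x^{2} + x^{2}\right) - \left(-42 + 6 x\right)}{8} = \frac{2 x^{2} - \left(-42 + 6 x\right)}{8} = \frac{42 - 6 x + 2 x^{2}}{8} = \frac{21}{4} - \frac{3 x}{4} + \frac{x^{2}}{4}$)
$v{\left(o,n \right)} = \frac{2 o}{32 + n}$
$\left(v{\left(4,-44 \right)} + d{\left(-6 \right)}\right) \left(-3856 + 4922\right) = \left(2 \cdot 4 \frac{1}{32 - 44} + \left(\frac{21}{4} - - \frac{9}{2} + \frac{\left(-6\right)^{2}}{4}\right)\right) \left(-3856 + 4922\right) = \left(2 \cdot 4 \frac{1}{-12} + \left(\frac{21}{4} + \frac{9}{2} + \frac{1}{4} \cdot 36\right)\right) 1066 = \left(2 \cdot 4 \left(- \frac{1}{12}\right) + \left(\frac{21}{4} + \frac{9}{2} + 9\right)\right) 1066 = \left(- \frac{2}{3} + \frac{75}{4}\right) 1066 = \frac{217}{12} \cdot 1066 = \frac{115661}{6}$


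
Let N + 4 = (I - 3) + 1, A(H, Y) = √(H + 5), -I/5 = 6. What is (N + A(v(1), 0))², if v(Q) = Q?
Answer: (36 - √6)² ≈ 1125.6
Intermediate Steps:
I = -30 (I = -5*6 = -30)
A(H, Y) = √(5 + H)
N = -36 (N = -4 + ((-30 - 3) + 1) = -4 + (-33 + 1) = -4 - 32 = -36)
(N + A(v(1), 0))² = (-36 + √(5 + 1))² = (-36 + √6)²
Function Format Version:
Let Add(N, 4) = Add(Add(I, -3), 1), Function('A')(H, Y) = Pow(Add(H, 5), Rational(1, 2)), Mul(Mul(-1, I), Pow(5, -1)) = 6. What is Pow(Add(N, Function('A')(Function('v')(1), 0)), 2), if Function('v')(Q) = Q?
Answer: Pow(Add(36, Mul(-1, Pow(6, Rational(1, 2)))), 2) ≈ 1125.6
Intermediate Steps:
I = -30 (I = Mul(-5, 6) = -30)
Function('A')(H, Y) = Pow(Add(5, H), Rational(1, 2))
N = -36 (N = Add(-4, Add(Add(-30, -3), 1)) = Add(-4, Add(-33, 1)) = Add(-4, -32) = -36)
Pow(Add(N, Function('A')(Function('v')(1), 0)), 2) = Pow(Add(-36, Pow(Add(5, 1), Rational(1, 2))), 2) = Pow(Add(-36, Pow(6, Rational(1, 2))), 2)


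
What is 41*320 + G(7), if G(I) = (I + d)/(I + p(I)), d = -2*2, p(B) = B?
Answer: 183683/14 ≈ 13120.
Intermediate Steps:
d = -4
G(I) = (-4 + I)/(2*I) (G(I) = (I - 4)/(I + I) = (-4 + I)/((2*I)) = (-4 + I)*(1/(2*I)) = (-4 + I)/(2*I))
41*320 + G(7) = 41*320 + (½)*(-4 + 7)/7 = 13120 + (½)*(⅐)*3 = 13120 + 3/14 = 183683/14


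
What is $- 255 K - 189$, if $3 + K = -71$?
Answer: $18681$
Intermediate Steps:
$K = -74$ ($K = -3 - 71 = -74$)
$- 255 K - 189 = \left(-255\right) \left(-74\right) - 189 = 18870 - 189 = 18681$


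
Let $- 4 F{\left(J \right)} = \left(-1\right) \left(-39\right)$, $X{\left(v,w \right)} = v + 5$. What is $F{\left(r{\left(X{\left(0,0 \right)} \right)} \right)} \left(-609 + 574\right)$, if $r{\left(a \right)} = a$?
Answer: $\frac{1365}{4} \approx 341.25$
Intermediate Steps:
$X{\left(v,w \right)} = 5 + v$
$F{\left(J \right)} = - \frac{39}{4}$ ($F{\left(J \right)} = - \frac{\left(-1\right) \left(-39\right)}{4} = \left(- \frac{1}{4}\right) 39 = - \frac{39}{4}$)
$F{\left(r{\left(X{\left(0,0 \right)} \right)} \right)} \left(-609 + 574\right) = - \frac{39 \left(-609 + 574\right)}{4} = \left(- \frac{39}{4}\right) \left(-35\right) = \frac{1365}{4}$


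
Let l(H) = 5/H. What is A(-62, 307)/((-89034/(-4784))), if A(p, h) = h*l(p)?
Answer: -1835860/1380027 ≈ -1.3303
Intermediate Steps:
A(p, h) = 5*h/p (A(p, h) = h*(5/p) = 5*h/p)
A(-62, 307)/((-89034/(-4784))) = (5*307/(-62))/((-89034/(-4784))) = (5*307*(-1/62))/((-89034*(-1/4784))) = -1535/(62*44517/2392) = -1535/62*2392/44517 = -1835860/1380027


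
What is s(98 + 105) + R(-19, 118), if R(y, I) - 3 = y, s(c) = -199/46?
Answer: -935/46 ≈ -20.326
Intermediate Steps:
s(c) = -199/46 (s(c) = -199*1/46 = -199/46)
R(y, I) = 3 + y
s(98 + 105) + R(-19, 118) = -199/46 + (3 - 19) = -199/46 - 16 = -935/46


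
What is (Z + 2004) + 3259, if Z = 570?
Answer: 5833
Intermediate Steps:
(Z + 2004) + 3259 = (570 + 2004) + 3259 = 2574 + 3259 = 5833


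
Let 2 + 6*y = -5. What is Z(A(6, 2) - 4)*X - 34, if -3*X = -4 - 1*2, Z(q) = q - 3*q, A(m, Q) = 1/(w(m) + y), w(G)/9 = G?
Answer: -5730/317 ≈ -18.076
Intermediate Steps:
w(G) = 9*G
y = -7/6 (y = -⅓ + (⅙)*(-5) = -⅓ - ⅚ = -7/6 ≈ -1.1667)
A(m, Q) = 1/(-7/6 + 9*m) (A(m, Q) = 1/(9*m - 7/6) = 1/(-7/6 + 9*m))
Z(q) = -2*q
X = 2 (X = -(-4 - 1*2)/3 = -(-4 - 2)/3 = -⅓*(-6) = 2)
Z(A(6, 2) - 4)*X - 34 = -2*(6/(-7 + 54*6) - 4)*2 - 34 = -2*(6/(-7 + 324) - 4)*2 - 34 = -2*(6/317 - 4)*2 - 34 = -2*(-1262/317)*2 - 34 = (2524/317)*2 - 34 = 5048/317 - 34 = -5730/317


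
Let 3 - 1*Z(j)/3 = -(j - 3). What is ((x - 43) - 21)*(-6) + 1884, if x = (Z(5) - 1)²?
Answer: 1092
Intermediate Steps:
Z(j) = 3*j (Z(j) = 9 - (-3)*(j - 3) = 9 - (-3)*(-3 + j) = 9 - 3*(3 - j) = 9 + (-9 + 3*j) = 3*j)
x = 196 (x = (3*5 - 1)² = (15 - 1)² = 14² = 196)
((x - 43) - 21)*(-6) + 1884 = ((196 - 43) - 21)*(-6) + 1884 = (153 - 21)*(-6) + 1884 = 132*(-6) + 1884 = -792 + 1884 = 1092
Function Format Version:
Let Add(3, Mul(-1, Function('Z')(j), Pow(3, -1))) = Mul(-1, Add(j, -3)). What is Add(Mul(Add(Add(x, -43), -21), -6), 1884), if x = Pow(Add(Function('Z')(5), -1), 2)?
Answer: 1092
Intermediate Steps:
Function('Z')(j) = Mul(3, j) (Function('Z')(j) = Add(9, Mul(-3, Mul(-1, Add(j, -3)))) = Add(9, Mul(-3, Mul(-1, Add(-3, j)))) = Add(9, Mul(-3, Add(3, Mul(-1, j)))) = Add(9, Add(-9, Mul(3, j))) = Mul(3, j))
x = 196 (x = Pow(Add(Mul(3, 5), -1), 2) = Pow(Add(15, -1), 2) = Pow(14, 2) = 196)
Add(Mul(Add(Add(x, -43), -21), -6), 1884) = Add(Mul(Add(Add(196, -43), -21), -6), 1884) = Add(Mul(Add(153, -21), -6), 1884) = Add(Mul(132, -6), 1884) = Add(-792, 1884) = 1092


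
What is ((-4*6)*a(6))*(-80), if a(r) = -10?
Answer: -19200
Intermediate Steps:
((-4*6)*a(6))*(-80) = (-4*6*(-10))*(-80) = -24*(-10)*(-80) = 240*(-80) = -19200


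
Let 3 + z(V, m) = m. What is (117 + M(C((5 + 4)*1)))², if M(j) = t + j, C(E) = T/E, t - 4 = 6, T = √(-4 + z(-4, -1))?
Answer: 1306441/81 + 508*I*√2/9 ≈ 16129.0 + 79.824*I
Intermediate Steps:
z(V, m) = -3 + m
T = 2*I*√2 (T = √(-4 + (-3 - 1)) = √(-4 - 4) = √(-8) = 2*I*√2 ≈ 2.8284*I)
t = 10 (t = 4 + 6 = 10)
C(E) = 2*I*√2/E (C(E) = (2*I*√2)/E = 2*I*√2/E)
M(j) = 10 + j
(117 + M(C((5 + 4)*1)))² = (117 + (10 + 2*I*√2/(((5 + 4)*1))))² = (117 + (10 + 2*I*√2/((9*1))))² = (117 + (10 + 2*I*√2/9))² = (127 + 2*I*√2/9)²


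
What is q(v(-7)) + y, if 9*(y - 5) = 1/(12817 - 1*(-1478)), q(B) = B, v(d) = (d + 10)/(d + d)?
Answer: 8619899/1801170 ≈ 4.7857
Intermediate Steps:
v(d) = (10 + d)/(2*d) (v(d) = (10 + d)/((2*d)) = (10 + d)*(1/(2*d)) = (10 + d)/(2*d))
y = 643276/128655 (y = 5 + 1/(9*(12817 - 1*(-1478))) = 5 + 1/(9*(12817 + 1478)) = 5 + (⅑)/14295 = 5 + (⅑)*(1/14295) = 5 + 1/128655 = 643276/128655 ≈ 5.0000)
q(v(-7)) + y = (½)*(10 - 7)/(-7) + 643276/128655 = (½)*(-⅐)*3 + 643276/128655 = -3/14 + 643276/128655 = 8619899/1801170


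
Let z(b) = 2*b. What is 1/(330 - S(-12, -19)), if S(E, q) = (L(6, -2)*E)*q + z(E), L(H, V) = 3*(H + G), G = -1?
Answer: -1/3066 ≈ -0.00032616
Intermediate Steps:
L(H, V) = -3 + 3*H (L(H, V) = 3*(H - 1) = 3*(-1 + H) = -3 + 3*H)
S(E, q) = 2*E + 15*E*q (S(E, q) = ((-3 + 3*6)*E)*q + 2*E = ((-3 + 18)*E)*q + 2*E = (15*E)*q + 2*E = 15*E*q + 2*E = 2*E + 15*E*q)
1/(330 - S(-12, -19)) = 1/(330 - (-12)*(2 + 15*(-19))) = 1/(330 - (-12)*(2 - 285)) = 1/(330 - (-12)*(-283)) = 1/(330 - 1*3396) = 1/(330 - 3396) = 1/(-3066) = -1/3066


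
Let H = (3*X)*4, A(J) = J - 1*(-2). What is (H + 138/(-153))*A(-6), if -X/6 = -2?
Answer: -29192/51 ≈ -572.39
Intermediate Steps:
X = 12 (X = -6*(-2) = 12)
A(J) = 2 + J (A(J) = J + 2 = 2 + J)
H = 144 (H = (3*12)*4 = 36*4 = 144)
(H + 138/(-153))*A(-6) = (144 + 138/(-153))*(2 - 6) = (144 + 138*(-1/153))*(-4) = (144 - 46/51)*(-4) = (7298/51)*(-4) = -29192/51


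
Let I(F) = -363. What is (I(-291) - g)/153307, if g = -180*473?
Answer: 1101/1991 ≈ 0.55299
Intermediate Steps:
g = -85140
(I(-291) - g)/153307 = (-363 - 1*(-85140))/153307 = (-363 + 85140)*(1/153307) = 84777*(1/153307) = 1101/1991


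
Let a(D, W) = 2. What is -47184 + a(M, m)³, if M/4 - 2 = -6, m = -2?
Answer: -47176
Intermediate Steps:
M = -16 (M = 8 + 4*(-6) = 8 - 24 = -16)
-47184 + a(M, m)³ = -47184 + 2³ = -47184 + 8 = -47176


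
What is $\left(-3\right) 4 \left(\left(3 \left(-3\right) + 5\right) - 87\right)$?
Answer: $1092$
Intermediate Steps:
$\left(-3\right) 4 \left(\left(3 \left(-3\right) + 5\right) - 87\right) = - 12 \left(\left(-9 + 5\right) - 87\right) = - 12 \left(-4 - 87\right) = \left(-12\right) \left(-91\right) = 1092$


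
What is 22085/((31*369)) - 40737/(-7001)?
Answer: 620607628/80084439 ≈ 7.7494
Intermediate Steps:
22085/((31*369)) - 40737/(-7001) = 22085/11439 - 40737*(-1/7001) = 22085*(1/11439) + 40737/7001 = 22085/11439 + 40737/7001 = 620607628/80084439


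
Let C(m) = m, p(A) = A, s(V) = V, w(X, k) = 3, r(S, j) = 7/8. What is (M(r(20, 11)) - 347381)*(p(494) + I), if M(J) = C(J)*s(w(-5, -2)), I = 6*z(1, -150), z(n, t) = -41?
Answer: -86149837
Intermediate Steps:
r(S, j) = 7/8 (r(S, j) = 7*(⅛) = 7/8)
I = -246 (I = 6*(-41) = -246)
M(J) = 3*J (M(J) = J*3 = 3*J)
(M(r(20, 11)) - 347381)*(p(494) + I) = (3*(7/8) - 347381)*(494 - 246) = (21/8 - 347381)*248 = -2779027/8*248 = -86149837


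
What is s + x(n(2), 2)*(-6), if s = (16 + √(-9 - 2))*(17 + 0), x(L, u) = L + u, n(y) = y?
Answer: 248 + 17*I*√11 ≈ 248.0 + 56.383*I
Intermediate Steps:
s = 272 + 17*I*√11 (s = (16 + √(-11))*17 = (16 + I*√11)*17 = 272 + 17*I*√11 ≈ 272.0 + 56.383*I)
s + x(n(2), 2)*(-6) = (272 + 17*I*√11) + (2 + 2)*(-6) = (272 + 17*I*√11) + 4*(-6) = (272 + 17*I*√11) - 24 = 248 + 17*I*√11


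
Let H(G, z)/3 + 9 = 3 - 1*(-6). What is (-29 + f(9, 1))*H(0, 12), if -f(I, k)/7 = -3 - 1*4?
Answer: 0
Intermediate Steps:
f(I, k) = 49 (f(I, k) = -7*(-3 - 1*4) = -7*(-3 - 4) = -7*(-7) = 49)
H(G, z) = 0 (H(G, z) = -27 + 3*(3 - 1*(-6)) = -27 + 3*(3 + 6) = -27 + 3*9 = -27 + 27 = 0)
(-29 + f(9, 1))*H(0, 12) = (-29 + 49)*0 = 20*0 = 0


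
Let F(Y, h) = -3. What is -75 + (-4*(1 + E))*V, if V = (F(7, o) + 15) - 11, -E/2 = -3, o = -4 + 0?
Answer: -103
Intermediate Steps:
o = -4
E = 6 (E = -2*(-3) = 6)
V = 1 (V = (-3 + 15) - 11 = 12 - 11 = 1)
-75 + (-4*(1 + E))*V = -75 - 4*(1 + 6)*1 = -75 - 4*7*1 = -75 - 28*1 = -75 - 28 = -103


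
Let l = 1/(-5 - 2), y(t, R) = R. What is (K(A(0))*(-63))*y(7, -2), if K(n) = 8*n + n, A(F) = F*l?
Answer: 0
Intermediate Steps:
l = -1/7 (l = 1/(-7) = -1/7 ≈ -0.14286)
A(F) = -F/7 (A(F) = F*(-1/7) = -F/7)
K(n) = 9*n
(K(A(0))*(-63))*y(7, -2) = ((9*(-1/7*0))*(-63))*(-2) = ((9*0)*(-63))*(-2) = (0*(-63))*(-2) = 0*(-2) = 0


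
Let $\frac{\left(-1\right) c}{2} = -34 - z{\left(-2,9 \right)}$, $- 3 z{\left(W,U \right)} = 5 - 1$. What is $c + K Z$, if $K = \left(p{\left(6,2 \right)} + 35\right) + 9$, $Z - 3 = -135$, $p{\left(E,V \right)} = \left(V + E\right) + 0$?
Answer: $- \frac{20396}{3} \approx -6798.7$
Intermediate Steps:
$z{\left(W,U \right)} = - \frac{4}{3}$ ($z{\left(W,U \right)} = - \frac{5 - 1}{3} = \left(- \frac{1}{3}\right) 4 = - \frac{4}{3}$)
$p{\left(E,V \right)} = E + V$ ($p{\left(E,V \right)} = \left(E + V\right) + 0 = E + V$)
$Z = -132$ ($Z = 3 - 135 = -132$)
$K = 52$ ($K = \left(\left(6 + 2\right) + 35\right) + 9 = \left(8 + 35\right) + 9 = 43 + 9 = 52$)
$c = \frac{196}{3}$ ($c = - 2 \left(-34 - - \frac{4}{3}\right) = - 2 \left(-34 + \frac{4}{3}\right) = \left(-2\right) \left(- \frac{98}{3}\right) = \frac{196}{3} \approx 65.333$)
$c + K Z = \frac{196}{3} + 52 \left(-132\right) = \frac{196}{3} - 6864 = - \frac{20396}{3}$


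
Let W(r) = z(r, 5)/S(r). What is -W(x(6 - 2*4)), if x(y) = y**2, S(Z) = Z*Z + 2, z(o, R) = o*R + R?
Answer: -25/18 ≈ -1.3889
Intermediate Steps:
z(o, R) = R + R*o (z(o, R) = R*o + R = R + R*o)
S(Z) = 2 + Z**2 (S(Z) = Z**2 + 2 = 2 + Z**2)
W(r) = (5 + 5*r)/(2 + r**2) (W(r) = (5*(1 + r))/(2 + r**2) = (5 + 5*r)/(2 + r**2))
-W(x(6 - 2*4)) = -5*(1 + (6 - 2*4)**2)/(2 + ((6 - 2*4)**2)**2) = -5*(1 + (6 - 8)**2)/(2 + ((6 - 8)**2)**2) = -5*(1 + (-2)**2)/(2 + ((-2)**2)**2) = -5*(1 + 4)/(2 + 4**2) = -5*5/(2 + 16) = -5*5/18 = -1*25/18 = -25/18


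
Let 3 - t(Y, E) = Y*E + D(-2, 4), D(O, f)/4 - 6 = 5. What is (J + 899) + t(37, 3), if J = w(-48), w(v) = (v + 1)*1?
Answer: 700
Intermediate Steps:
w(v) = 1 + v (w(v) = (1 + v)*1 = 1 + v)
D(O, f) = 44 (D(O, f) = 24 + 4*5 = 24 + 20 = 44)
J = -47 (J = 1 - 48 = -47)
t(Y, E) = -41 - E*Y (t(Y, E) = 3 - (Y*E + 44) = 3 - (E*Y + 44) = 3 - (44 + E*Y) = 3 + (-44 - E*Y) = -41 - E*Y)
(J + 899) + t(37, 3) = (-47 + 899) + (-41 - 1*3*37) = 852 + (-41 - 111) = 852 - 152 = 700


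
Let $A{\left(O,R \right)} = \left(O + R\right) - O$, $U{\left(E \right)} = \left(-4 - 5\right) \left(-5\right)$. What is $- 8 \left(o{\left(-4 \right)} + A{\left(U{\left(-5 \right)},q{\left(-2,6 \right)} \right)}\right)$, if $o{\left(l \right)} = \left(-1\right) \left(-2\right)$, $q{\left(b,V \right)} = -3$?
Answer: $8$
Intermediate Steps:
$U{\left(E \right)} = 45$ ($U{\left(E \right)} = \left(-9\right) \left(-5\right) = 45$)
$o{\left(l \right)} = 2$
$A{\left(O,R \right)} = R$
$- 8 \left(o{\left(-4 \right)} + A{\left(U{\left(-5 \right)},q{\left(-2,6 \right)} \right)}\right) = - 8 \left(2 - 3\right) = \left(-8\right) \left(-1\right) = 8$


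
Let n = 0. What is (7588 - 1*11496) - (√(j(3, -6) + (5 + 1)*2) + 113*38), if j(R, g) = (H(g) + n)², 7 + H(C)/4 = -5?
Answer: -8202 - 2*√579 ≈ -8250.1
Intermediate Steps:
H(C) = -48 (H(C) = -28 + 4*(-5) = -28 - 20 = -48)
j(R, g) = 2304 (j(R, g) = (-48 + 0)² = (-48)² = 2304)
(7588 - 1*11496) - (√(j(3, -6) + (5 + 1)*2) + 113*38) = (7588 - 1*11496) - (√(2304 + (5 + 1)*2) + 113*38) = (7588 - 11496) - (√(2304 + 6*2) + 4294) = -3908 - (√(2304 + 12) + 4294) = -3908 - (√2316 + 4294) = -3908 - (2*√579 + 4294) = -3908 - (4294 + 2*√579) = -3908 + (-4294 - 2*√579) = -8202 - 2*√579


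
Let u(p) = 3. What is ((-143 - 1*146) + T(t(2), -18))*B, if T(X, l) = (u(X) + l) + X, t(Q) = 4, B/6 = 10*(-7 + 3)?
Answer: 72000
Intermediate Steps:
B = -240 (B = 6*(10*(-7 + 3)) = 6*(10*(-4)) = 6*(-40) = -240)
T(X, l) = 3 + X + l (T(X, l) = (3 + l) + X = 3 + X + l)
((-143 - 1*146) + T(t(2), -18))*B = ((-143 - 1*146) + (3 + 4 - 18))*(-240) = ((-143 - 146) - 11)*(-240) = (-289 - 11)*(-240) = -300*(-240) = 72000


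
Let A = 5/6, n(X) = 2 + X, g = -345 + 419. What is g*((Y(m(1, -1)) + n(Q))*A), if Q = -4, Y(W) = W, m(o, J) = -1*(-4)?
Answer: 370/3 ≈ 123.33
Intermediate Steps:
m(o, J) = 4
g = 74
A = 5/6 (A = 5*(1/6) = 5/6 ≈ 0.83333)
g*((Y(m(1, -1)) + n(Q))*A) = 74*((4 + (2 - 4))*(5/6)) = 74*((4 - 2)*(5/6)) = 74*(2*(5/6)) = 74*(5/3) = 370/3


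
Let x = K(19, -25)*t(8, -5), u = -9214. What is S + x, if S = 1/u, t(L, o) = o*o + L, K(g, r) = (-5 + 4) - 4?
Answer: -1520311/9214 ≈ -165.00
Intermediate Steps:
K(g, r) = -5 (K(g, r) = -1 - 4 = -5)
t(L, o) = L + o² (t(L, o) = o² + L = L + o²)
S = -1/9214 (S = 1/(-9214) = -1/9214 ≈ -0.00010853)
x = -165 (x = -5*(8 + (-5)²) = -5*(8 + 25) = -5*33 = -165)
S + x = -1/9214 - 165 = -1520311/9214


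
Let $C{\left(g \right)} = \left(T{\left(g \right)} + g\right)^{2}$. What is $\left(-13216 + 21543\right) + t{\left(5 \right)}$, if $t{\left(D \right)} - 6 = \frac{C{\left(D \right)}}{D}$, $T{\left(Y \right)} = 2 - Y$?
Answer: $\frac{41669}{5} \approx 8333.8$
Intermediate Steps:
$C{\left(g \right)} = 4$ ($C{\left(g \right)} = \left(\left(2 - g\right) + g\right)^{2} = 2^{2} = 4$)
$t{\left(D \right)} = 6 + \frac{4}{D}$
$\left(-13216 + 21543\right) + t{\left(5 \right)} = \left(-13216 + 21543\right) + \left(6 + \frac{4}{5}\right) = 8327 + \left(6 + 4 \cdot \frac{1}{5}\right) = 8327 + \left(6 + \frac{4}{5}\right) = 8327 + \frac{34}{5} = \frac{41669}{5}$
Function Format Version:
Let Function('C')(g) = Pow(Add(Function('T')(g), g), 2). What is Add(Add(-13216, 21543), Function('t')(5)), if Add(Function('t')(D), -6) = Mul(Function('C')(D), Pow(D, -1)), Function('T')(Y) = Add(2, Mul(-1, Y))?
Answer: Rational(41669, 5) ≈ 8333.8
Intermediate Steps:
Function('C')(g) = 4 (Function('C')(g) = Pow(Add(Add(2, Mul(-1, g)), g), 2) = Pow(2, 2) = 4)
Function('t')(D) = Add(6, Mul(4, Pow(D, -1)))
Add(Add(-13216, 21543), Function('t')(5)) = Add(Add(-13216, 21543), Add(6, Mul(4, Pow(5, -1)))) = Add(8327, Add(6, Mul(4, Rational(1, 5)))) = Add(8327, Add(6, Rational(4, 5))) = Add(8327, Rational(34, 5)) = Rational(41669, 5)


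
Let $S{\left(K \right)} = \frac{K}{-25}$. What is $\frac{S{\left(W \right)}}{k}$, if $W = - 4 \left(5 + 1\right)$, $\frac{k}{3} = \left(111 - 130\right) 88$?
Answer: $- \frac{1}{5225} \approx -0.00019139$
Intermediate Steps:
$k = -5016$ ($k = 3 \left(111 - 130\right) 88 = 3 \left(\left(-19\right) 88\right) = 3 \left(-1672\right) = -5016$)
$W = -24$ ($W = \left(-4\right) 6 = -24$)
$S{\left(K \right)} = - \frac{K}{25}$ ($S{\left(K \right)} = K \left(- \frac{1}{25}\right) = - \frac{K}{25}$)
$\frac{S{\left(W \right)}}{k} = \frac{\left(- \frac{1}{25}\right) \left(-24\right)}{-5016} = \frac{24}{25} \left(- \frac{1}{5016}\right) = - \frac{1}{5225}$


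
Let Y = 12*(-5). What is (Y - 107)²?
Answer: 27889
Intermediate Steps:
Y = -60
(Y - 107)² = (-60 - 107)² = (-167)² = 27889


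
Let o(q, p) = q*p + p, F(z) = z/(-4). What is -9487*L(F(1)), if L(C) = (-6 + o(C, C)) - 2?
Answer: 1242797/16 ≈ 77675.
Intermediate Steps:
F(z) = -z/4 (F(z) = z*(-1/4) = -z/4)
o(q, p) = p + p*q (o(q, p) = p*q + p = p + p*q)
L(C) = -8 + C*(1 + C) (L(C) = (-6 + C*(1 + C)) - 2 = -8 + C*(1 + C))
-9487*L(F(1)) = -9487*(-8 + (-1/4*1)*(1 - 1/4*1)) = -9487*(-8 - (1 - 1/4)/4) = -9487*(-8 - 1/4*3/4) = -9487*(-8 - 3/16) = -9487*(-131/16) = 1242797/16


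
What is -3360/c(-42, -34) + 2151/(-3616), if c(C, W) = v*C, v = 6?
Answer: 138187/10848 ≈ 12.738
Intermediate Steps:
c(C, W) = 6*C
-3360/c(-42, -34) + 2151/(-3616) = -3360/(6*(-42)) + 2151/(-3616) = -3360/(-252) + 2151*(-1/3616) = -3360*(-1/252) - 2151/3616 = 40/3 - 2151/3616 = 138187/10848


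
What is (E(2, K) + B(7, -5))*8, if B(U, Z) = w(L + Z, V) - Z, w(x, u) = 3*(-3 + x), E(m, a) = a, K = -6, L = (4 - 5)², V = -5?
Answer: -176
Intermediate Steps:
L = 1 (L = (-1)² = 1)
w(x, u) = -9 + 3*x
B(U, Z) = -6 + 2*Z (B(U, Z) = (-9 + 3*(1 + Z)) - Z = (-9 + (3 + 3*Z)) - Z = (-6 + 3*Z) - Z = -6 + 2*Z)
(E(2, K) + B(7, -5))*8 = (-6 + (-6 + 2*(-5)))*8 = (-6 + (-6 - 10))*8 = (-6 - 16)*8 = -22*8 = -176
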